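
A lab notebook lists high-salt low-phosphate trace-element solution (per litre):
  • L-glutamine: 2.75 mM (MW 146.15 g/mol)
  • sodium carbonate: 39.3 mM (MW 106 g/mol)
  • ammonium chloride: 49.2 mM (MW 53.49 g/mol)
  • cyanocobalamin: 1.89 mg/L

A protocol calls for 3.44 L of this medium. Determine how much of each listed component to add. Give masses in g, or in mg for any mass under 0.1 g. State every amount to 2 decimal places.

Working volume: 3.44 L.
L-glutamine: 2.75 mmol/L × 146.15 g/mol × 3.44 L ÷ 1000 = 1.38 g
sodium carbonate: 39.3 mmol/L × 106 g/mol × 3.44 L ÷ 1000 = 14.33 g
ammonium chloride: 49.2 mmol/L × 53.49 g/mol × 3.44 L ÷ 1000 = 9.05 g
cyanocobalamin: 1.89 mg/L × 3.44 L = 6.50 mg

L-glutamine 1.38 g; sodium carbonate 14.33 g; ammonium chloride 9.05 g; cyanocobalamin 6.50 mg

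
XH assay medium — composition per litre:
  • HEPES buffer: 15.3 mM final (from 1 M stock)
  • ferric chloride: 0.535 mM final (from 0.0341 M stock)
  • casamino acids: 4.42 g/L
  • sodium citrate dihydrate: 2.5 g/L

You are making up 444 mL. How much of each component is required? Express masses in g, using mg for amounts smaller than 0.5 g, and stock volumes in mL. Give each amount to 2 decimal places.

Target volume = 444 mL = 0.444 L.
HEPES buffer: V = C2·V2/C1 = 15.3 mM × 444 mL ÷ 1000 mM = 6.79 mL
ferric chloride: dilute stock: 0.535 mM × 444 mL ÷ 34.1 mM = 6.97 mL
casamino acids: 4.42 g/L × 0.444 L = 1.96 g
sodium citrate dihydrate: 2.5 g/L × 0.444 L = 1.11 g

HEPES buffer 6.79 mL; ferric chloride 6.97 mL; casamino acids 1.96 g; sodium citrate dihydrate 1.11 g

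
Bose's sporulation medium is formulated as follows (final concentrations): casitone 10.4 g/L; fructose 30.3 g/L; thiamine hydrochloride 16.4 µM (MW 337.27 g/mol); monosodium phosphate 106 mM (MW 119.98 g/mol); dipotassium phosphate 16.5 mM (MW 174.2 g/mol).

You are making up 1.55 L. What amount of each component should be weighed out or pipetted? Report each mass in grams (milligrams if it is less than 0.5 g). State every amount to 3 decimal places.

Working volume: 1.55 L.
casitone: 10.4 g/L × 1.55 L = 16.120 g
fructose: 30.3 g/L × 1.55 L = 46.965 g
thiamine hydrochloride: 16.4 µmol/L × 337.27 g/mol × 1.55 L ÷ 1000 = 8.573 mg
monosodium phosphate: 106 mmol/L × 119.98 g/mol × 1.55 L ÷ 1000 = 19.713 g
dipotassium phosphate: 16.5 mmol/L × 174.2 g/mol × 1.55 L ÷ 1000 = 4.455 g

casitone 16.120 g; fructose 46.965 g; thiamine hydrochloride 8.573 mg; monosodium phosphate 19.713 g; dipotassium phosphate 4.455 g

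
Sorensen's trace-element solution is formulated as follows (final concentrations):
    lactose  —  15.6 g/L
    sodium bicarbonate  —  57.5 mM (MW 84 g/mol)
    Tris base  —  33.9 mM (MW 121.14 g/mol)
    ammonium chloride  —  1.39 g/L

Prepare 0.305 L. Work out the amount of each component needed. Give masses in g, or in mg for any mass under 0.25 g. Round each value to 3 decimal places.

Working volume: 0.305 L.
lactose: 15.6 g/L × 0.305 L = 4.758 g
sodium bicarbonate: 57.5 mmol/L × 84 g/mol × 0.305 L ÷ 1000 = 1.473 g
Tris base: 33.9 mmol/L × 121.14 g/mol × 0.305 L ÷ 1000 = 1.253 g
ammonium chloride: 1.39 g/L × 0.305 L = 0.424 g

lactose 4.758 g; sodium bicarbonate 1.473 g; Tris base 1.253 g; ammonium chloride 0.424 g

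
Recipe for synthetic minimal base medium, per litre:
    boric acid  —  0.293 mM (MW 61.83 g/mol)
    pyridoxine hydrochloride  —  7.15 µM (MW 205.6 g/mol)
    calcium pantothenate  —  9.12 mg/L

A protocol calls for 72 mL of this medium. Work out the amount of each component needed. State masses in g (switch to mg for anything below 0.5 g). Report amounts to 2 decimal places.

Scale factor relative to 1 L: 0.072.
boric acid: 0.293 mmol/L × 61.83 mg/mmol × 0.072 L = 1.30 mg
pyridoxine hydrochloride: 7.15 µmol/L × 205.6 g/mol × 0.072 L ÷ 1000 = 0.11 mg
calcium pantothenate: 9.12 mg/L × 0.072 L = 0.66 mg

boric acid 1.30 mg; pyridoxine hydrochloride 0.11 mg; calcium pantothenate 0.66 mg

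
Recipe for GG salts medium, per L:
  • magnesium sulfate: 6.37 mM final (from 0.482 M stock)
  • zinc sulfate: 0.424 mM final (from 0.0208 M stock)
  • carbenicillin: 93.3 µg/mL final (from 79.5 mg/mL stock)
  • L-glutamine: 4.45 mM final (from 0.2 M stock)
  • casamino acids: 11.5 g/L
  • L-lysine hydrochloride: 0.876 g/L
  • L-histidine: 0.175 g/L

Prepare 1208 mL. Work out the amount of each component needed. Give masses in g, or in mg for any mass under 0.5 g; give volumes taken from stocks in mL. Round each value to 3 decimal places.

magnesium sulfate 15.965 mL; zinc sulfate 24.625 mL; carbenicillin 1.418 mL; L-glutamine 26.878 mL; casamino acids 13.892 g; L-lysine hydrochloride 1.058 g; L-histidine 211.400 mg

Working volume: 1208 mL = 1.208 L.
magnesium sulfate: dilute stock: 6.37 mM × 1208 mL ÷ 482 mM = 15.965 mL
zinc sulfate: V = C2·V2/C1 = 0.424 mM × 1208 mL ÷ 20.8 mM = 24.625 mL
carbenicillin: dilute stock: 93.3 µg/mL × 1208 mL ÷ 79500 µg/mL = 1.418 mL
L-glutamine: dilute stock: 4.45 mM × 1208 mL ÷ 200 mM = 26.878 mL
casamino acids: 11.5 g/L × 1.208 L = 13.892 g
L-lysine hydrochloride: 0.876 g/L × 1.208 L = 1.058 g
L-histidine: 0.175 g/L × 1.208 L = 0.2114 g = 211.400 mg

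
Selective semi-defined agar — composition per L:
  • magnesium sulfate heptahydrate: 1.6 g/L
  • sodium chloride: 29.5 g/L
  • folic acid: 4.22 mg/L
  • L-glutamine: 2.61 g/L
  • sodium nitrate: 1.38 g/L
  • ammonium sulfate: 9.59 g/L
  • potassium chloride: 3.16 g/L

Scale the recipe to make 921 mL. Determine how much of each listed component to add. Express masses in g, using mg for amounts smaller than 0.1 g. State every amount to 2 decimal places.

magnesium sulfate heptahydrate 1.47 g; sodium chloride 27.17 g; folic acid 3.89 mg; L-glutamine 2.40 g; sodium nitrate 1.27 g; ammonium sulfate 8.83 g; potassium chloride 2.91 g

Working volume: 921 mL = 0.921 L.
magnesium sulfate heptahydrate: 1.6 g/L × 0.921 L = 1.47 g
sodium chloride: 29.5 g/L × 0.921 L = 27.17 g
folic acid: 4.22 mg/L × 0.921 L = 3.89 mg
L-glutamine: 2.61 g/L × 0.921 L = 2.40 g
sodium nitrate: 1.38 g/L × 0.921 L = 1.27 g
ammonium sulfate: 9.59 g/L × 0.921 L = 8.83 g
potassium chloride: 3.16 g/L × 0.921 L = 2.91 g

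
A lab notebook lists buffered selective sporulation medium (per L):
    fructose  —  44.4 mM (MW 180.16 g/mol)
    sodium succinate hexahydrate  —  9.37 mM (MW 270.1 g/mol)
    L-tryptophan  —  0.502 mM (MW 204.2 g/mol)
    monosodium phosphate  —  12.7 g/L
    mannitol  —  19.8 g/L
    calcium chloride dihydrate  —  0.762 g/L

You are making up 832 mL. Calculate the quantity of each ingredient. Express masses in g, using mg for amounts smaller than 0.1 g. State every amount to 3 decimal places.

fructose 6.655 g; sodium succinate hexahydrate 2.106 g; L-tryptophan 85.287 mg; monosodium phosphate 10.566 g; mannitol 16.474 g; calcium chloride dihydrate 0.634 g

Scale factor relative to 1 L: 0.832.
fructose: 44.4 mmol/L × 180.16 g/mol × 0.832 L ÷ 1000 = 6.655 g
sodium succinate hexahydrate: 9.37 mmol/L × 270.1 g/mol × 0.832 L ÷ 1000 = 2.106 g
L-tryptophan: 0.502 mmol/L × 204.2 mg/mmol × 0.832 L = 85.287 mg
monosodium phosphate: 12.7 g/L × 0.832 L = 10.566 g
mannitol: 19.8 g/L × 0.832 L = 16.474 g
calcium chloride dihydrate: 0.762 g/L × 0.832 L = 0.634 g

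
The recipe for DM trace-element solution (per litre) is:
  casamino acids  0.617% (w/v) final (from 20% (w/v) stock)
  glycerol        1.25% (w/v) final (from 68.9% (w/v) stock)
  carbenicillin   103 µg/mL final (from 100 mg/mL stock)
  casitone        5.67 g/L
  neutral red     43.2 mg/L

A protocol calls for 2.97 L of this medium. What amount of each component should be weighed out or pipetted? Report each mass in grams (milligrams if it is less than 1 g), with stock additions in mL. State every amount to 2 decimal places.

Scale factor relative to 1 L: 2.97.
casamino acids: dilute stock: 0.617% ÷ 20% × 2970 mL = 91.62 mL
glycerol: V = C2·V2/C1 = 1.25% ÷ 68.9% × 2970 mL = 53.88 mL
carbenicillin: C1V1 = C2V2 → 103 µg/mL × 2970 mL ÷ 100000 µg/mL = 3.06 mL
casitone: 5.67 g/L × 2.97 L = 16.84 g
neutral red: 43.2 mg/L × 2.97 L = 128.30 mg

casamino acids 91.62 mL; glycerol 53.88 mL; carbenicillin 3.06 mL; casitone 16.84 g; neutral red 128.30 mg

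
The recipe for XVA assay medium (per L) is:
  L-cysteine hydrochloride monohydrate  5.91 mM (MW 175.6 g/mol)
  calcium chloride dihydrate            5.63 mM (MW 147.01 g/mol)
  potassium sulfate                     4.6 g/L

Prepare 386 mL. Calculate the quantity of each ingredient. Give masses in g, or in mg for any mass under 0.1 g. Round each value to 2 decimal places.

Working volume: 386 mL = 0.386 L.
L-cysteine hydrochloride monohydrate: 5.91 mmol/L × 175.6 g/mol × 0.386 L ÷ 1000 = 0.40 g
calcium chloride dihydrate: 5.63 mmol/L × 147.01 g/mol × 0.386 L ÷ 1000 = 0.32 g
potassium sulfate: 4.6 g/L × 0.386 L = 1.78 g

L-cysteine hydrochloride monohydrate 0.40 g; calcium chloride dihydrate 0.32 g; potassium sulfate 1.78 g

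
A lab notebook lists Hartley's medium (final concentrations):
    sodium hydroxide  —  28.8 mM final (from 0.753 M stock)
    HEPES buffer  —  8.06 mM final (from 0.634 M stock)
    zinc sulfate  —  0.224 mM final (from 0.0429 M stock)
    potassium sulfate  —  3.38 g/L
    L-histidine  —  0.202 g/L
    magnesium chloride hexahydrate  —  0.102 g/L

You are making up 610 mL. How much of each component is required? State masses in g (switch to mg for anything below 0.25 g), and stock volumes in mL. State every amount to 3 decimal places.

Working volume: 610 mL = 0.61 L.
sodium hydroxide: dilute stock: 28.8 mM × 610 mL ÷ 753 mM = 23.331 mL
HEPES buffer: V = C2·V2/C1 = 8.06 mM × 610 mL ÷ 634 mM = 7.755 mL
zinc sulfate: V = C2·V2/C1 = 0.224 mM × 610 mL ÷ 42.9 mM = 3.185 mL
potassium sulfate: 3.38 g/L × 0.61 L = 2.062 g
L-histidine: 0.202 g/L × 0.61 L = 0.12322 g = 123.220 mg
magnesium chloride hexahydrate: 0.102 g/L × 0.61 L = 0.06222 g = 62.220 mg

sodium hydroxide 23.331 mL; HEPES buffer 7.755 mL; zinc sulfate 3.185 mL; potassium sulfate 2.062 g; L-histidine 123.220 mg; magnesium chloride hexahydrate 62.220 mg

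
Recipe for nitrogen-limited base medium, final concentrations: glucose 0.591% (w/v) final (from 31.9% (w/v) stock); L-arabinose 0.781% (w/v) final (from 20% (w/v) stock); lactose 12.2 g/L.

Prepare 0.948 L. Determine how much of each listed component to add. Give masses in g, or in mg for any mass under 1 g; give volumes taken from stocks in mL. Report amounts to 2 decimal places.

glucose 17.56 mL; L-arabinose 37.02 mL; lactose 11.57 g

Working volume: 0.948 L.
glucose: C1V1 = C2V2 → 0.591% ÷ 31.9% × 948 mL = 17.56 mL
L-arabinose: C1V1 = C2V2 → 0.781% ÷ 20% × 948 mL = 37.02 mL
lactose: 12.2 g/L × 0.948 L = 11.57 g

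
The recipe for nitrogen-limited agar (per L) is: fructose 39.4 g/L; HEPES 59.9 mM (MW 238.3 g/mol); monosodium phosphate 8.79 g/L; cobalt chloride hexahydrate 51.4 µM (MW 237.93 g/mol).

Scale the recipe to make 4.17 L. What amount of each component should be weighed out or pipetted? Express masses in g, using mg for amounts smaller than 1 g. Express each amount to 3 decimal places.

Scale factor relative to 1 L: 4.17.
fructose: 39.4 g/L × 4.17 L = 164.298 g
HEPES: 59.9 mmol/L × 238.3 g/mol × 4.17 L ÷ 1000 = 59.523 g
monosodium phosphate: 8.79 g/L × 4.17 L = 36.654 g
cobalt chloride hexahydrate: 51.4 µmol/L × 237.93 g/mol × 4.17 L ÷ 1000 = 50.997 mg

fructose 164.298 g; HEPES 59.523 g; monosodium phosphate 36.654 g; cobalt chloride hexahydrate 50.997 mg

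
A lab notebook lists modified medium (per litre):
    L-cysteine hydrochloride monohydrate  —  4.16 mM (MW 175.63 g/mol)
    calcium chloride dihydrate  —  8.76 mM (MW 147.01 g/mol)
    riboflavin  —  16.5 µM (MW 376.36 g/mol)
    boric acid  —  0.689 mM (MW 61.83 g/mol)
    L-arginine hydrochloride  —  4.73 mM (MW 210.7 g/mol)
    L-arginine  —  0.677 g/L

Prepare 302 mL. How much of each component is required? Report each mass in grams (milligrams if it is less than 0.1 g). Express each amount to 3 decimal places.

L-cysteine hydrochloride monohydrate 0.221 g; calcium chloride dihydrate 0.389 g; riboflavin 1.875 mg; boric acid 12.865 mg; L-arginine hydrochloride 0.301 g; L-arginine 0.204 g

Scale factor relative to 1 L: 0.302.
L-cysteine hydrochloride monohydrate: 4.16 mmol/L × 175.63 g/mol × 0.302 L ÷ 1000 = 0.221 g
calcium chloride dihydrate: 8.76 mmol/L × 147.01 g/mol × 0.302 L ÷ 1000 = 0.389 g
riboflavin: 16.5 µmol/L × 376.36 g/mol × 0.302 L ÷ 1000 = 1.875 mg
boric acid: 0.689 mmol/L × 61.83 mg/mmol × 0.302 L = 12.865 mg
L-arginine hydrochloride: 4.73 mmol/L × 210.7 g/mol × 0.302 L ÷ 1000 = 0.301 g
L-arginine: 0.677 g/L × 0.302 L = 0.204 g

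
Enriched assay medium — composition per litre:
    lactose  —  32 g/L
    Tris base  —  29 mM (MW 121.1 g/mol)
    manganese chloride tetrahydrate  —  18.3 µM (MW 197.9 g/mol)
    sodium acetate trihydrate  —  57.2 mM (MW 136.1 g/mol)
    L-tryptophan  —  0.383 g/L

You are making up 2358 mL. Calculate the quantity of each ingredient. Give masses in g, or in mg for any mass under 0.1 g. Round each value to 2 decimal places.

Working volume: 2358 mL = 2.358 L.
lactose: 32 g/L × 2.358 L = 75.46 g
Tris base: 29 mmol/L × 121.1 g/mol × 2.358 L ÷ 1000 = 8.28 g
manganese chloride tetrahydrate: 18.3 µmol/L × 197.9 g/mol × 2.358 L ÷ 1000 = 8.54 mg
sodium acetate trihydrate: 57.2 mmol/L × 136.1 g/mol × 2.358 L ÷ 1000 = 18.36 g
L-tryptophan: 0.383 g/L × 2.358 L = 0.90 g

lactose 75.46 g; Tris base 8.28 g; manganese chloride tetrahydrate 8.54 mg; sodium acetate trihydrate 18.36 g; L-tryptophan 0.90 g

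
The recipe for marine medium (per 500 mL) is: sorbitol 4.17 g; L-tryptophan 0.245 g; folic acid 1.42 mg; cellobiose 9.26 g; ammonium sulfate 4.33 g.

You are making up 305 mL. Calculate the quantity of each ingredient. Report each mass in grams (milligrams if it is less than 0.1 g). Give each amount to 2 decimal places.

Scale factor = 305 mL / 500 mL = 0.61.
sorbitol: 4.17 g × (305 mL / 500 mL) = 2.54 g
L-tryptophan: 0.245 g × (305 mL / 500 mL) = 0.15 g
folic acid: 1.42 mg × (305 mL / 500 mL) = 0.87 mg
cellobiose: 9.26 g × (305 mL / 500 mL) = 5.65 g
ammonium sulfate: 4.33 g × (305 mL / 500 mL) = 2.64 g

sorbitol 2.54 g; L-tryptophan 0.15 g; folic acid 0.87 mg; cellobiose 5.65 g; ammonium sulfate 2.64 g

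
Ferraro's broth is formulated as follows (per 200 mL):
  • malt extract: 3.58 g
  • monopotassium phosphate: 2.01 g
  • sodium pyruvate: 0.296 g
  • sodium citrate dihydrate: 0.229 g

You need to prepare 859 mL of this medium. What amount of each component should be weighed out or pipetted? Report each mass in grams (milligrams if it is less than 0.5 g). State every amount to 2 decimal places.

Scale factor = 859 mL / 200 mL = 4.295.
malt extract: 3.58 g × (859 mL / 200 mL) = 15.38 g
monopotassium phosphate: 2.01 g × (859 mL / 200 mL) = 8.63 g
sodium pyruvate: 0.296 g × (859 mL / 200 mL) = 1.27 g
sodium citrate dihydrate: 0.229 g × (859 mL / 200 mL) = 0.98 g

malt extract 15.38 g; monopotassium phosphate 8.63 g; sodium pyruvate 1.27 g; sodium citrate dihydrate 0.98 g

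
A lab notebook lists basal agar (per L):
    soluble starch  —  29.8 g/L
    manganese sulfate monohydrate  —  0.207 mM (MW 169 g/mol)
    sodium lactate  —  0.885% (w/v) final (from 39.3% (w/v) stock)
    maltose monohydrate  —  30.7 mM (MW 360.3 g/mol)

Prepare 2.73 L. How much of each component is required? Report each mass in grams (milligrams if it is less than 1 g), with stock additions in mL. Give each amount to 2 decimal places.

Working volume: 2.73 L.
soluble starch: 29.8 g/L × 2.73 L = 81.35 g
manganese sulfate monohydrate: 0.207 mmol/L × 169 mg/mmol × 2.73 L = 95.50 mg
sodium lactate: C1V1 = C2V2 → 0.885% ÷ 39.3% × 2730 mL = 61.48 mL
maltose monohydrate: 30.7 mmol/L × 360.3 g/mol × 2.73 L ÷ 1000 = 30.20 g

soluble starch 81.35 g; manganese sulfate monohydrate 95.50 mg; sodium lactate 61.48 mL; maltose monohydrate 30.20 g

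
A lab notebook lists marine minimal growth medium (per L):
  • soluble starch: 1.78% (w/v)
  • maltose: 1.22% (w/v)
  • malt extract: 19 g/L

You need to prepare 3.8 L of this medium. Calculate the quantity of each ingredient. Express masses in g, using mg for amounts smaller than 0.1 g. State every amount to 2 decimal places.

soluble starch 67.64 g; maltose 46.36 g; malt extract 72.20 g

Working volume: 3.8 L.
soluble starch: 1.78 g per 100 mL × 3800 mL ÷ 100 = 67.64 g
maltose: 1.22% w/v = 12.2 g/L → 12.2 × 3.8 L = 46.36 g
malt extract: 19 g/L × 3.8 L = 72.20 g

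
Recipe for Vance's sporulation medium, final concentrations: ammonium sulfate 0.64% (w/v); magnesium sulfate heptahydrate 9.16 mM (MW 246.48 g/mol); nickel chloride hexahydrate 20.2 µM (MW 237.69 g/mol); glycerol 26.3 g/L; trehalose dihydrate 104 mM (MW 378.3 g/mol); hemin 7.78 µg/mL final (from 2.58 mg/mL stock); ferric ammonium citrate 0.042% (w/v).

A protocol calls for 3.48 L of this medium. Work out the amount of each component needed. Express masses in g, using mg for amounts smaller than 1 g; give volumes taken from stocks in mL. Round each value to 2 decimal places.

Scale factor relative to 1 L: 3.48.
ammonium sulfate: 0.64 g per 100 mL × 3480 mL ÷ 100 = 22.27 g
magnesium sulfate heptahydrate: 9.16 mmol/L × 246.48 g/mol × 3.48 L ÷ 1000 = 7.86 g
nickel chloride hexahydrate: 20.2 µmol/L × 237.69 g/mol × 3.48 L ÷ 1000 = 16.71 mg
glycerol: 26.3 g/L × 3.48 L = 91.52 g
trehalose dihydrate: 104 mmol/L × 378.3 g/mol × 3.48 L ÷ 1000 = 136.91 g
hemin: V = C2·V2/C1 = 7.78 µg/mL × 3480 mL ÷ 2580 µg/mL = 10.49 mL
ferric ammonium citrate: 0.042 g per 100 mL × 3480 mL ÷ 100 = 1.46 g

ammonium sulfate 22.27 g; magnesium sulfate heptahydrate 7.86 g; nickel chloride hexahydrate 16.71 mg; glycerol 91.52 g; trehalose dihydrate 136.91 g; hemin 10.49 mL; ferric ammonium citrate 1.46 g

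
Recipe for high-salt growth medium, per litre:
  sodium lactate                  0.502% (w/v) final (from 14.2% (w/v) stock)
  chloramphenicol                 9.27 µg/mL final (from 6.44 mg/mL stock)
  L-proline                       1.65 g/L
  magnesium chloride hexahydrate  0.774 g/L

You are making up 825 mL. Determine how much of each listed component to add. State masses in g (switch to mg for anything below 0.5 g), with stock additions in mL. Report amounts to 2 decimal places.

sodium lactate 29.17 mL; chloramphenicol 1.19 mL; L-proline 1.36 g; magnesium chloride hexahydrate 0.64 g

Working volume: 825 mL = 0.825 L.
sodium lactate: dilute stock: 0.502% ÷ 14.2% × 825 mL = 29.17 mL
chloramphenicol: C1V1 = C2V2 → 9.27 µg/mL × 825 mL ÷ 6440 µg/mL = 1.19 mL
L-proline: 1.65 g/L × 0.825 L = 1.36 g
magnesium chloride hexahydrate: 0.774 g/L × 0.825 L = 0.64 g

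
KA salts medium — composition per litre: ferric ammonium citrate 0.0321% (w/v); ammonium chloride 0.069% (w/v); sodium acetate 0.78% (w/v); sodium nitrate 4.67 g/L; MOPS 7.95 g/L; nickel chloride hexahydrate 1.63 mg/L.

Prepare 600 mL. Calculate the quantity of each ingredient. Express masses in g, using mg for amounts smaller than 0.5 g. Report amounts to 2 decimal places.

Target volume = 600 mL = 0.6 L.
ferric ammonium citrate: 0.0321 g per 100 mL × 600 mL ÷ 100 = 0.1926 g = 192.60 mg
ammonium chloride: 0.069% w/v = 0.69 g/L → 0.69 × 0.6 L = 0.414 g = 414.00 mg
sodium acetate: 0.78 g per 100 mL × 600 mL ÷ 100 = 4.68 g
sodium nitrate: 4.67 g/L × 0.6 L = 2.80 g
MOPS: 7.95 g/L × 0.6 L = 4.77 g
nickel chloride hexahydrate: 1.63 mg/L × 0.6 L = 0.98 mg

ferric ammonium citrate 192.60 mg; ammonium chloride 414.00 mg; sodium acetate 4.68 g; sodium nitrate 2.80 g; MOPS 4.77 g; nickel chloride hexahydrate 0.98 mg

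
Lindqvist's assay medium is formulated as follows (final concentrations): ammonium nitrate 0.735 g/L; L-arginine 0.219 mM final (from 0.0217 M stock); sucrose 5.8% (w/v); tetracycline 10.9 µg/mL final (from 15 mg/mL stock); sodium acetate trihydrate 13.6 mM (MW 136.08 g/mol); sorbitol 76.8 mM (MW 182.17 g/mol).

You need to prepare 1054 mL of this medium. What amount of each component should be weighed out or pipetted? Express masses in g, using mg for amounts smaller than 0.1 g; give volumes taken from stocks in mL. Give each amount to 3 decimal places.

ammonium nitrate 0.775 g; L-arginine 10.637 mL; sucrose 61.132 g; tetracycline 0.766 mL; sodium acetate trihydrate 1.951 g; sorbitol 14.746 g

Scale factor relative to 1 L: 1.054.
ammonium nitrate: 0.735 g/L × 1.054 L = 0.775 g
L-arginine: dilute stock: 0.219 mM × 1054 mL ÷ 21.7 mM = 10.637 mL
sucrose: 5.8 g per 100 mL × 1054 mL ÷ 100 = 61.132 g
tetracycline: dilute stock: 10.9 µg/mL × 1054 mL ÷ 15000 µg/mL = 0.766 mL
sodium acetate trihydrate: 13.6 mmol/L × 136.08 g/mol × 1.054 L ÷ 1000 = 1.951 g
sorbitol: 76.8 mmol/L × 182.17 g/mol × 1.054 L ÷ 1000 = 14.746 g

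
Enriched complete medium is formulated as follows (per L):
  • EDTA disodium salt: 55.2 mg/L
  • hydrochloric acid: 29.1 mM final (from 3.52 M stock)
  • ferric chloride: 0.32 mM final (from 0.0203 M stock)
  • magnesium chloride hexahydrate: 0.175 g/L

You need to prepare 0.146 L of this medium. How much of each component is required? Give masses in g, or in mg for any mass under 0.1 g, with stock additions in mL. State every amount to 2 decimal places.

EDTA disodium salt 8.06 mg; hydrochloric acid 1.21 mL; ferric chloride 2.30 mL; magnesium chloride hexahydrate 25.55 mg

Working volume: 0.146 L.
EDTA disodium salt: 55.2 mg/L × 0.146 L = 8.06 mg
hydrochloric acid: dilute stock: 29.1 mM × 146 mL ÷ 3520 mM = 1.21 mL
ferric chloride: C1V1 = C2V2 → 0.32 mM × 146 mL ÷ 20.3 mM = 2.30 mL
magnesium chloride hexahydrate: 0.175 g/L × 0.146 L = 0.02555 g = 25.55 mg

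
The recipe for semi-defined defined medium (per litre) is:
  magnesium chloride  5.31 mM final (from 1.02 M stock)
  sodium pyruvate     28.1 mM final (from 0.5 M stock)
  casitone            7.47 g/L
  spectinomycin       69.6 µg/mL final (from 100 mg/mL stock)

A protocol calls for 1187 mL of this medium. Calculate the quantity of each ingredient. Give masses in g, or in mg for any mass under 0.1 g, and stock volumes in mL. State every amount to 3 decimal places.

Target volume = 1187 mL = 1.187 L.
magnesium chloride: C1V1 = C2V2 → 5.31 mM × 1187 mL ÷ 1020 mM = 6.179 mL
sodium pyruvate: V = C2·V2/C1 = 28.1 mM × 1187 mL ÷ 500 mM = 66.709 mL
casitone: 7.47 g/L × 1.187 L = 8.867 g
spectinomycin: V = C2·V2/C1 = 69.6 µg/mL × 1187 mL ÷ 100000 µg/mL = 0.826 mL

magnesium chloride 6.179 mL; sodium pyruvate 66.709 mL; casitone 8.867 g; spectinomycin 0.826 mL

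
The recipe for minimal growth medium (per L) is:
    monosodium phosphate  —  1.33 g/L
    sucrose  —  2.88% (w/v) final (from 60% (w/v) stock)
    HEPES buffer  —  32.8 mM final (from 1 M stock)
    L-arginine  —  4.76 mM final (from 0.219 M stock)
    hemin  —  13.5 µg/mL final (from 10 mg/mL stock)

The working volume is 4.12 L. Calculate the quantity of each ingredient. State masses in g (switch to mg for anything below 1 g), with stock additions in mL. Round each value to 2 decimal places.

Working volume: 4.12 L.
monosodium phosphate: 1.33 g/L × 4.12 L = 5.48 g
sucrose: V = C2·V2/C1 = 2.88% ÷ 60% × 4120 mL = 197.76 mL
HEPES buffer: C1V1 = C2V2 → 32.8 mM × 4120 mL ÷ 1000 mM = 135.14 mL
L-arginine: V = C2·V2/C1 = 4.76 mM × 4120 mL ÷ 219 mM = 89.55 mL
hemin: dilute stock: 13.5 µg/mL × 4120 mL ÷ 10000 µg/mL = 5.56 mL

monosodium phosphate 5.48 g; sucrose 197.76 mL; HEPES buffer 135.14 mL; L-arginine 89.55 mL; hemin 5.56 mL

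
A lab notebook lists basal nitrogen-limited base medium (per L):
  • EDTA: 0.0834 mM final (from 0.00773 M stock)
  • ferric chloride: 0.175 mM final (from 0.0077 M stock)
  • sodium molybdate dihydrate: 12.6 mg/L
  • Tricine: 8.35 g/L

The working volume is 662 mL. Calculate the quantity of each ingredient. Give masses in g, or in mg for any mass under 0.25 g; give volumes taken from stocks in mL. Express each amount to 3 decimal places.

Target volume = 662 mL = 0.662 L.
EDTA: dilute stock: 0.0834 mM × 662 mL ÷ 7.73 mM = 7.142 mL
ferric chloride: dilute stock: 0.175 mM × 662 mL ÷ 7.7 mM = 15.045 mL
sodium molybdate dihydrate: 12.6 mg/L × 0.662 L = 8.341 mg
Tricine: 8.35 g/L × 0.662 L = 5.528 g

EDTA 7.142 mL; ferric chloride 15.045 mL; sodium molybdate dihydrate 8.341 mg; Tricine 5.528 g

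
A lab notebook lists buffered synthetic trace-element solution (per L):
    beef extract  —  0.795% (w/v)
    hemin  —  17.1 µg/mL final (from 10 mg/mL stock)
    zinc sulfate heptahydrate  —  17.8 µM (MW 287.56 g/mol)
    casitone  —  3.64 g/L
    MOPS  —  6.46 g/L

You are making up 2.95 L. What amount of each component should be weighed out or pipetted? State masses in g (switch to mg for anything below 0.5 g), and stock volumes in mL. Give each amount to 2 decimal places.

beef extract 23.45 g; hemin 5.04 mL; zinc sulfate heptahydrate 15.10 mg; casitone 10.74 g; MOPS 19.06 g

Working volume: 2.95 L.
beef extract: 0.795 g per 100 mL × 2950 mL ÷ 100 = 23.45 g
hemin: V = C2·V2/C1 = 17.1 µg/mL × 2950 mL ÷ 10000 µg/mL = 5.04 mL
zinc sulfate heptahydrate: 17.8 µmol/L × 287.56 g/mol × 2.95 L ÷ 1000 = 15.10 mg
casitone: 3.64 g/L × 2.95 L = 10.74 g
MOPS: 6.46 g/L × 2.95 L = 19.06 g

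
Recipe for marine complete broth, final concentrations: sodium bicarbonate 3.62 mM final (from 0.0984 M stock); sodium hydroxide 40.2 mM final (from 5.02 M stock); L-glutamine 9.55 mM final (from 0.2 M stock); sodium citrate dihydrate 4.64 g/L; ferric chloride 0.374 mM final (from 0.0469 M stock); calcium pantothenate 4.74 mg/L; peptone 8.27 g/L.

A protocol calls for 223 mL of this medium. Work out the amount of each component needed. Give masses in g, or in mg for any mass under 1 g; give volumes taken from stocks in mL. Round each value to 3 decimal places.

Target volume = 223 mL = 0.223 L.
sodium bicarbonate: V = C2·V2/C1 = 3.62 mM × 223 mL ÷ 98.4 mM = 8.204 mL
sodium hydroxide: dilute stock: 40.2 mM × 223 mL ÷ 5020 mM = 1.786 mL
L-glutamine: V = C2·V2/C1 = 9.55 mM × 223 mL ÷ 200 mM = 10.648 mL
sodium citrate dihydrate: 4.64 g/L × 0.223 L = 1.035 g
ferric chloride: V = C2·V2/C1 = 0.374 mM × 223 mL ÷ 46.9 mM = 1.778 mL
calcium pantothenate: 4.74 mg/L × 0.223 L = 1.057 mg
peptone: 8.27 g/L × 0.223 L = 1.844 g

sodium bicarbonate 8.204 mL; sodium hydroxide 1.786 mL; L-glutamine 10.648 mL; sodium citrate dihydrate 1.035 g; ferric chloride 1.778 mL; calcium pantothenate 1.057 mg; peptone 1.844 g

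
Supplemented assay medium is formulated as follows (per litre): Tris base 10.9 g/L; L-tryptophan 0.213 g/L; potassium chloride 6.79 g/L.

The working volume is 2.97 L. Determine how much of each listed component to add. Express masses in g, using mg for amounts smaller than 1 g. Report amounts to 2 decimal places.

Scale factor relative to 1 L: 2.97.
Tris base: 10.9 g/L × 2.97 L = 32.37 g
L-tryptophan: 0.213 g/L × 2.97 L = 0.63261 g = 632.61 mg
potassium chloride: 6.79 g/L × 2.97 L = 20.17 g

Tris base 32.37 g; L-tryptophan 632.61 mg; potassium chloride 20.17 g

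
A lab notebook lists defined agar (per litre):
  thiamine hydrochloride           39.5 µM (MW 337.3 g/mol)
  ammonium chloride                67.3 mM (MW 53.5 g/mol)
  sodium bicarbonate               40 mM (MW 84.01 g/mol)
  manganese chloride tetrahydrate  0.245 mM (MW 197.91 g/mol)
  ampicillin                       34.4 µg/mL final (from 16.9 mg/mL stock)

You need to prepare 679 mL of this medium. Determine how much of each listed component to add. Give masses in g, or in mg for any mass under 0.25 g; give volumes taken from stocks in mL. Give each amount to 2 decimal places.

Target volume = 679 mL = 0.679 L.
thiamine hydrochloride: 39.5 µmol/L × 337.3 g/mol × 0.679 L ÷ 1000 = 9.05 mg
ammonium chloride: 67.3 mmol/L × 53.5 g/mol × 0.679 L ÷ 1000 = 2.44 g
sodium bicarbonate: 40 mmol/L × 84.01 g/mol × 0.679 L ÷ 1000 = 2.28 g
manganese chloride tetrahydrate: 0.245 mmol/L × 197.91 mg/mmol × 0.679 L = 32.92 mg
ampicillin: C1V1 = C2V2 → 34.4 µg/mL × 679 mL ÷ 16900 µg/mL = 1.38 mL

thiamine hydrochloride 9.05 mg; ammonium chloride 2.44 g; sodium bicarbonate 2.28 g; manganese chloride tetrahydrate 32.92 mg; ampicillin 1.38 mL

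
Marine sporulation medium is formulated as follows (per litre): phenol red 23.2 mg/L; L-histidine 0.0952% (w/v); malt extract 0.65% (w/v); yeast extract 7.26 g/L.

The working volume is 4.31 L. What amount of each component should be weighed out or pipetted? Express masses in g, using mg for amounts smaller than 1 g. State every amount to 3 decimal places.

phenol red 99.992 mg; L-histidine 4.103 g; malt extract 28.015 g; yeast extract 31.291 g

Scale factor relative to 1 L: 4.31.
phenol red: 23.2 mg/L × 4.31 L = 99.992 mg
L-histidine: 0.0952 g per 100 mL × 4310 mL ÷ 100 = 4.103 g
malt extract: 0.65 g per 100 mL × 4310 mL ÷ 100 = 28.015 g
yeast extract: 7.26 g/L × 4.31 L = 31.291 g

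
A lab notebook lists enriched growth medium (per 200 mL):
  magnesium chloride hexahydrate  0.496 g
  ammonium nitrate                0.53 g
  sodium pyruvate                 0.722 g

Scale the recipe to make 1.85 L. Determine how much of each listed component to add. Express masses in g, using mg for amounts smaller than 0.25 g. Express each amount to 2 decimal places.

magnesium chloride hexahydrate 4.59 g; ammonium nitrate 4.90 g; sodium pyruvate 6.68 g

Ratio of target to recipe volume: 1850 / 200 = 9.25.
magnesium chloride hexahydrate: 0.496 g × (1850 mL / 200 mL) = 4.59 g
ammonium nitrate: 0.53 g × (1850 mL / 200 mL) = 4.90 g
sodium pyruvate: 0.722 g × (1850 mL / 200 mL) = 6.68 g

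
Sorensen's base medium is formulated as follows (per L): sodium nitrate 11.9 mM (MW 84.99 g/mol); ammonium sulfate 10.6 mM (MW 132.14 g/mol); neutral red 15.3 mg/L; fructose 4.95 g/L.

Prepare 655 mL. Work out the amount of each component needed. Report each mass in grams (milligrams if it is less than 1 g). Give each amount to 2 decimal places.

sodium nitrate 662.45 mg; ammonium sulfate 917.45 mg; neutral red 10.02 mg; fructose 3.24 g

Working volume: 655 mL = 0.655 L.
sodium nitrate: 11.9 mmol/L × 84.99 mg/mmol × 0.655 L = 662.45 mg
ammonium sulfate: 10.6 mmol/L × 132.14 mg/mmol × 0.655 L = 917.45 mg
neutral red: 15.3 mg/L × 0.655 L = 10.02 mg
fructose: 4.95 g/L × 0.655 L = 3.24 g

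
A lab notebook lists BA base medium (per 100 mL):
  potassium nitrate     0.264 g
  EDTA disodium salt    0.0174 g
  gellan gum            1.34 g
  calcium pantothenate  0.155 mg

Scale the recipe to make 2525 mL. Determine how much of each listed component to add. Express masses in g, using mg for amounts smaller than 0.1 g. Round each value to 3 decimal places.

potassium nitrate 6.666 g; EDTA disodium salt 0.439 g; gellan gum 33.835 g; calcium pantothenate 3.914 mg

Scale factor = 2525 mL / 100 mL = 25.25.
potassium nitrate: 0.264 g × (2525 mL / 100 mL) = 6.666 g
EDTA disodium salt: 0.0174 g × (2525 mL / 100 mL) = 0.439 g
gellan gum: 1.34 g × (2525 mL / 100 mL) = 33.835 g
calcium pantothenate: 0.155 mg × (2525 mL / 100 mL) = 3.914 mg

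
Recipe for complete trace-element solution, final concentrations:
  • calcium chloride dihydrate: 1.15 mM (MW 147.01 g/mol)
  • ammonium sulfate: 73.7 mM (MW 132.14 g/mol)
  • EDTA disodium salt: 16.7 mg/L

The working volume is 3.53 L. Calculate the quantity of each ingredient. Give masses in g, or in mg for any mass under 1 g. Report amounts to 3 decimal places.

calcium chloride dihydrate 596.787 mg; ammonium sulfate 34.378 g; EDTA disodium salt 58.951 mg

Working volume: 3.53 L.
calcium chloride dihydrate: 1.15 mmol/L × 147.01 mg/mmol × 3.53 L = 596.787 mg
ammonium sulfate: 73.7 mmol/L × 132.14 g/mol × 3.53 L ÷ 1000 = 34.378 g
EDTA disodium salt: 16.7 mg/L × 3.53 L = 58.951 mg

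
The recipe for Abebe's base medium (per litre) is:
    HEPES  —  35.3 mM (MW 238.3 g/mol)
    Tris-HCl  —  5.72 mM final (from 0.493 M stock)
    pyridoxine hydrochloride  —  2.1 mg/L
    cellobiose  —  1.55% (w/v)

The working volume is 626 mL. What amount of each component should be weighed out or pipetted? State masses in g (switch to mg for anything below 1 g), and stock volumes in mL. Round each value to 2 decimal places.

Working volume: 626 mL = 0.626 L.
HEPES: 35.3 mmol/L × 238.3 g/mol × 0.626 L ÷ 1000 = 5.27 g
Tris-HCl: dilute stock: 5.72 mM × 626 mL ÷ 493 mM = 7.26 mL
pyridoxine hydrochloride: 2.1 mg/L × 0.626 L = 1.31 mg
cellobiose: 1.55 g per 100 mL × 626 mL ÷ 100 = 9.70 g

HEPES 5.27 g; Tris-HCl 7.26 mL; pyridoxine hydrochloride 1.31 mg; cellobiose 9.70 g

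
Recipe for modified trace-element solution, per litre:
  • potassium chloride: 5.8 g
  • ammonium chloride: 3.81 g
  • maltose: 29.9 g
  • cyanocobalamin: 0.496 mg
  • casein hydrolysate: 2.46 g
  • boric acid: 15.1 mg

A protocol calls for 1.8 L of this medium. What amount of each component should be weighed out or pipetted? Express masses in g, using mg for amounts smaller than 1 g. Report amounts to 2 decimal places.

potassium chloride 10.44 g; ammonium chloride 6.86 g; maltose 53.82 g; cyanocobalamin 0.89 mg; casein hydrolysate 4.43 g; boric acid 27.18 mg

Ratio of target to recipe volume: 1800 / 1000 = 1.8.
potassium chloride: 5.8 g × (1800 mL / 1000 mL) = 10.44 g
ammonium chloride: 3.81 g × (1800 mL / 1000 mL) = 6.86 g
maltose: 29.9 g × (1800 mL / 1000 mL) = 53.82 g
cyanocobalamin: 0.496 mg × (1800 mL / 1000 mL) = 0.89 mg
casein hydrolysate: 2.46 g × (1800 mL / 1000 mL) = 4.43 g
boric acid: 15.1 mg × (1800 mL / 1000 mL) = 27.18 mg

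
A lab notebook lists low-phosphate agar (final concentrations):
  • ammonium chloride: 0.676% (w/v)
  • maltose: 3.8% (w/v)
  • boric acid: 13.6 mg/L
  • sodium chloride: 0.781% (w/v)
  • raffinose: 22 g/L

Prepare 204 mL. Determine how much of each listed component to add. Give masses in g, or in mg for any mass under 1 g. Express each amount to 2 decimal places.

ammonium chloride 1.38 g; maltose 7.75 g; boric acid 2.77 mg; sodium chloride 1.59 g; raffinose 4.49 g

Target volume = 204 mL = 0.204 L.
ammonium chloride: 0.676% w/v = 6.76 g/L → 6.76 × 0.204 L = 1.38 g
maltose: 3.8 g per 100 mL × 204 mL ÷ 100 = 7.75 g
boric acid: 13.6 mg/L × 0.204 L = 2.77 mg
sodium chloride: 0.781 g per 100 mL × 204 mL ÷ 100 = 1.59 g
raffinose: 22 g/L × 0.204 L = 4.49 g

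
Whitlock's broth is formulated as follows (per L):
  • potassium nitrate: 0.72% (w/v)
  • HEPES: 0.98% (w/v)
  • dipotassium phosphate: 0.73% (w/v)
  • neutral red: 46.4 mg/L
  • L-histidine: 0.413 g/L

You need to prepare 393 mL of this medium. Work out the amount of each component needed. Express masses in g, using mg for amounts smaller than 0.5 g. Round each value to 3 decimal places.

potassium nitrate 2.830 g; HEPES 3.851 g; dipotassium phosphate 2.869 g; neutral red 18.235 mg; L-histidine 162.309 mg

Target volume = 393 mL = 0.393 L.
potassium nitrate: 0.72 g per 100 mL × 393 mL ÷ 100 = 2.830 g
HEPES: 0.98 g per 100 mL × 393 mL ÷ 100 = 3.851 g
dipotassium phosphate: 0.73% w/v = 7.3 g/L → 7.3 × 0.393 L = 2.869 g
neutral red: 46.4 mg/L × 0.393 L = 18.235 mg
L-histidine: 0.413 g/L × 0.393 L = 0.162309 g = 162.309 mg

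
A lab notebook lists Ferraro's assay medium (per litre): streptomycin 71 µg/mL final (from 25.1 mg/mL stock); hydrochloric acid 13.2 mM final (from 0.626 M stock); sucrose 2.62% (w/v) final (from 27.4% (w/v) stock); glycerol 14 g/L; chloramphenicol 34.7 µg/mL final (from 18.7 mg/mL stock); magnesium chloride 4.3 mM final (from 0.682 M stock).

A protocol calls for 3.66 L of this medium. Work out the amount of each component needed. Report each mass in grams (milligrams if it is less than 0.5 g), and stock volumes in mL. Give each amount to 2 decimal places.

Scale factor relative to 1 L: 3.66.
streptomycin: C1V1 = C2V2 → 71 µg/mL × 3660 mL ÷ 25100 µg/mL = 10.35 mL
hydrochloric acid: dilute stock: 13.2 mM × 3660 mL ÷ 626 mM = 77.18 mL
sucrose: dilute stock: 2.62% ÷ 27.4% × 3660 mL = 349.97 mL
glycerol: 14 g/L × 3.66 L = 51.24 g
chloramphenicol: C1V1 = C2V2 → 34.7 µg/mL × 3660 mL ÷ 18700 µg/mL = 6.79 mL
magnesium chloride: C1V1 = C2V2 → 4.3 mM × 3660 mL ÷ 682 mM = 23.08 mL

streptomycin 10.35 mL; hydrochloric acid 77.18 mL; sucrose 349.97 mL; glycerol 51.24 g; chloramphenicol 6.79 mL; magnesium chloride 23.08 mL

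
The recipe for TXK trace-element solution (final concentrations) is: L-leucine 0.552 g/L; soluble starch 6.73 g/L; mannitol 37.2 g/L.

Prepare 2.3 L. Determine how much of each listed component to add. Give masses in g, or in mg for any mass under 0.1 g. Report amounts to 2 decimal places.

L-leucine 1.27 g; soluble starch 15.48 g; mannitol 85.56 g

Working volume: 2.3 L.
L-leucine: 0.552 g/L × 2.3 L = 1.27 g
soluble starch: 6.73 g/L × 2.3 L = 15.48 g
mannitol: 37.2 g/L × 2.3 L = 85.56 g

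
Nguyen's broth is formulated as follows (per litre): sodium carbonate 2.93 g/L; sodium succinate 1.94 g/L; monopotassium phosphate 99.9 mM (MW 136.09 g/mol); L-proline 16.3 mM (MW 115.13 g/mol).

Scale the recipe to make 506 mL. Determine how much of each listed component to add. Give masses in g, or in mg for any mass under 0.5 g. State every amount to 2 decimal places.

sodium carbonate 1.48 g; sodium succinate 0.98 g; monopotassium phosphate 6.88 g; L-proline 0.95 g

Working volume: 506 mL = 0.506 L.
sodium carbonate: 2.93 g/L × 0.506 L = 1.48 g
sodium succinate: 1.94 g/L × 0.506 L = 0.98 g
monopotassium phosphate: 99.9 mmol/L × 136.09 g/mol × 0.506 L ÷ 1000 = 6.88 g
L-proline: 16.3 mmol/L × 115.13 g/mol × 0.506 L ÷ 1000 = 0.95 g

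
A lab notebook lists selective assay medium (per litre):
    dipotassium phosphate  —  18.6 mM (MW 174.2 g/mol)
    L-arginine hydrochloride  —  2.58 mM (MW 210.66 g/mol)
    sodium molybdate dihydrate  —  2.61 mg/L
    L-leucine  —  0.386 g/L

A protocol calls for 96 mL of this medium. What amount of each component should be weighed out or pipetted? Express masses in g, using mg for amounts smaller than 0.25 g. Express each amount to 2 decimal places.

Working volume: 96 mL = 0.096 L.
dipotassium phosphate: 18.6 mmol/L × 174.2 g/mol × 0.096 L ÷ 1000 = 0.31 g
L-arginine hydrochloride: 2.58 mmol/L × 210.66 mg/mmol × 0.096 L = 52.18 mg
sodium molybdate dihydrate: 2.61 mg/L × 0.096 L = 0.25 mg
L-leucine: 0.386 g/L × 0.096 L = 0.037056 g = 37.06 mg

dipotassium phosphate 0.31 g; L-arginine hydrochloride 52.18 mg; sodium molybdate dihydrate 0.25 mg; L-leucine 37.06 mg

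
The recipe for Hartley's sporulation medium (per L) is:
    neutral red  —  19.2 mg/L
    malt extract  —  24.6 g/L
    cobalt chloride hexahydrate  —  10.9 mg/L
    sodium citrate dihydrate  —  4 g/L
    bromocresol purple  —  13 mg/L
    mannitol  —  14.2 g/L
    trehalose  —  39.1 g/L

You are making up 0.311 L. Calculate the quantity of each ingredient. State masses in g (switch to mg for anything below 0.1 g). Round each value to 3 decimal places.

Scale factor relative to 1 L: 0.311.
neutral red: 19.2 mg/L × 0.311 L = 5.971 mg
malt extract: 24.6 g/L × 0.311 L = 7.651 g
cobalt chloride hexahydrate: 10.9 mg/L × 0.311 L = 3.390 mg
sodium citrate dihydrate: 4 g/L × 0.311 L = 1.244 g
bromocresol purple: 13 mg/L × 0.311 L = 4.043 mg
mannitol: 14.2 g/L × 0.311 L = 4.416 g
trehalose: 39.1 g/L × 0.311 L = 12.160 g

neutral red 5.971 mg; malt extract 7.651 g; cobalt chloride hexahydrate 3.390 mg; sodium citrate dihydrate 1.244 g; bromocresol purple 4.043 mg; mannitol 4.416 g; trehalose 12.160 g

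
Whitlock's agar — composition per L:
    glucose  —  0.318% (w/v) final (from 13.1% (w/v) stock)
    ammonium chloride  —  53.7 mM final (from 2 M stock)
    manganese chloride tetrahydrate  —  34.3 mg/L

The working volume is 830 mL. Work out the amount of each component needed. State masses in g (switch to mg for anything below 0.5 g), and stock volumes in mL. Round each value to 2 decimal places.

Scale factor relative to 1 L: 0.83.
glucose: dilute stock: 0.318% ÷ 13.1% × 830 mL = 20.15 mL
ammonium chloride: V = C2·V2/C1 = 53.7 mM × 830 mL ÷ 2000 mM = 22.29 mL
manganese chloride tetrahydrate: 34.3 mg/L × 0.83 L = 28.47 mg

glucose 20.15 mL; ammonium chloride 22.29 mL; manganese chloride tetrahydrate 28.47 mg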